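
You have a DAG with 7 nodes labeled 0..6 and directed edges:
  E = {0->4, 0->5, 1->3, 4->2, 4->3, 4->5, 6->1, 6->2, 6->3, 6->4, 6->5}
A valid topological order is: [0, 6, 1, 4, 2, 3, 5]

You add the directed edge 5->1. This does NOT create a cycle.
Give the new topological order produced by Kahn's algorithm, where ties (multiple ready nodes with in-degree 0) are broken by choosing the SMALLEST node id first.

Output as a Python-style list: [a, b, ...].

Old toposort: [0, 6, 1, 4, 2, 3, 5]
Added edge: 5->1
Position of 5 (6) > position of 1 (2). Must reorder: 5 must now come before 1.
Run Kahn's algorithm (break ties by smallest node id):
  initial in-degrees: [0, 2, 2, 3, 2, 3, 0]
  ready (indeg=0): [0, 6]
  pop 0: indeg[4]->1; indeg[5]->2 | ready=[6] | order so far=[0]
  pop 6: indeg[1]->1; indeg[2]->1; indeg[3]->2; indeg[4]->0; indeg[5]->1 | ready=[4] | order so far=[0, 6]
  pop 4: indeg[2]->0; indeg[3]->1; indeg[5]->0 | ready=[2, 5] | order so far=[0, 6, 4]
  pop 2: no out-edges | ready=[5] | order so far=[0, 6, 4, 2]
  pop 5: indeg[1]->0 | ready=[1] | order so far=[0, 6, 4, 2, 5]
  pop 1: indeg[3]->0 | ready=[3] | order so far=[0, 6, 4, 2, 5, 1]
  pop 3: no out-edges | ready=[] | order so far=[0, 6, 4, 2, 5, 1, 3]
  Result: [0, 6, 4, 2, 5, 1, 3]

Answer: [0, 6, 4, 2, 5, 1, 3]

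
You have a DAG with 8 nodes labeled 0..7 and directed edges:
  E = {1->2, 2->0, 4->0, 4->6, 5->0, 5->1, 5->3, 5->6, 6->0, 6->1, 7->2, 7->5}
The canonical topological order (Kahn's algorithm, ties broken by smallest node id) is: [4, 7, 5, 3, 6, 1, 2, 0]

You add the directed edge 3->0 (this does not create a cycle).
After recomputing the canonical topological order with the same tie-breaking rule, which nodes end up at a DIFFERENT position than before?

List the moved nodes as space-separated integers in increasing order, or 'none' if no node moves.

Old toposort: [4, 7, 5, 3, 6, 1, 2, 0]
Added edge 3->0
Recompute Kahn (smallest-id tiebreak):
  initial in-degrees: [5, 2, 2, 1, 0, 1, 2, 0]
  ready (indeg=0): [4, 7]
  pop 4: indeg[0]->4; indeg[6]->1 | ready=[7] | order so far=[4]
  pop 7: indeg[2]->1; indeg[5]->0 | ready=[5] | order so far=[4, 7]
  pop 5: indeg[0]->3; indeg[1]->1; indeg[3]->0; indeg[6]->0 | ready=[3, 6] | order so far=[4, 7, 5]
  pop 3: indeg[0]->2 | ready=[6] | order so far=[4, 7, 5, 3]
  pop 6: indeg[0]->1; indeg[1]->0 | ready=[1] | order so far=[4, 7, 5, 3, 6]
  pop 1: indeg[2]->0 | ready=[2] | order so far=[4, 7, 5, 3, 6, 1]
  pop 2: indeg[0]->0 | ready=[0] | order so far=[4, 7, 5, 3, 6, 1, 2]
  pop 0: no out-edges | ready=[] | order so far=[4, 7, 5, 3, 6, 1, 2, 0]
New canonical toposort: [4, 7, 5, 3, 6, 1, 2, 0]
Compare positions:
  Node 0: index 7 -> 7 (same)
  Node 1: index 5 -> 5 (same)
  Node 2: index 6 -> 6 (same)
  Node 3: index 3 -> 3 (same)
  Node 4: index 0 -> 0 (same)
  Node 5: index 2 -> 2 (same)
  Node 6: index 4 -> 4 (same)
  Node 7: index 1 -> 1 (same)
Nodes that changed position: none

Answer: none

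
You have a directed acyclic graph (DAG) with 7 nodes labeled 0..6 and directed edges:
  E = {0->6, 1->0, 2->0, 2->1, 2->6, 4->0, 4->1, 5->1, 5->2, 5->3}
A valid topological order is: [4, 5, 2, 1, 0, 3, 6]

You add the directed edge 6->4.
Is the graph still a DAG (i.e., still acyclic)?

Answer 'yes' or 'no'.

Given toposort: [4, 5, 2, 1, 0, 3, 6]
Position of 6: index 6; position of 4: index 0
New edge 6->4: backward (u after v in old order)
Backward edge: old toposort is now invalid. Check if this creates a cycle.
Does 4 already reach 6? Reachable from 4: [0, 1, 4, 6]. YES -> cycle!
Still a DAG? no

Answer: no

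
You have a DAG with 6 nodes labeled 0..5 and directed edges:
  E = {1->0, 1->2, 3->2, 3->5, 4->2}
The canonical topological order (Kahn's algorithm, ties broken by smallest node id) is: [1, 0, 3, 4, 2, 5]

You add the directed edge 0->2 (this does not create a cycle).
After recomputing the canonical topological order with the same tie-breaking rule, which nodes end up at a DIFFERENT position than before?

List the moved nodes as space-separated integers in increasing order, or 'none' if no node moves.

Answer: none

Derivation:
Old toposort: [1, 0, 3, 4, 2, 5]
Added edge 0->2
Recompute Kahn (smallest-id tiebreak):
  initial in-degrees: [1, 0, 4, 0, 0, 1]
  ready (indeg=0): [1, 3, 4]
  pop 1: indeg[0]->0; indeg[2]->3 | ready=[0, 3, 4] | order so far=[1]
  pop 0: indeg[2]->2 | ready=[3, 4] | order so far=[1, 0]
  pop 3: indeg[2]->1; indeg[5]->0 | ready=[4, 5] | order so far=[1, 0, 3]
  pop 4: indeg[2]->0 | ready=[2, 5] | order so far=[1, 0, 3, 4]
  pop 2: no out-edges | ready=[5] | order so far=[1, 0, 3, 4, 2]
  pop 5: no out-edges | ready=[] | order so far=[1, 0, 3, 4, 2, 5]
New canonical toposort: [1, 0, 3, 4, 2, 5]
Compare positions:
  Node 0: index 1 -> 1 (same)
  Node 1: index 0 -> 0 (same)
  Node 2: index 4 -> 4 (same)
  Node 3: index 2 -> 2 (same)
  Node 4: index 3 -> 3 (same)
  Node 5: index 5 -> 5 (same)
Nodes that changed position: none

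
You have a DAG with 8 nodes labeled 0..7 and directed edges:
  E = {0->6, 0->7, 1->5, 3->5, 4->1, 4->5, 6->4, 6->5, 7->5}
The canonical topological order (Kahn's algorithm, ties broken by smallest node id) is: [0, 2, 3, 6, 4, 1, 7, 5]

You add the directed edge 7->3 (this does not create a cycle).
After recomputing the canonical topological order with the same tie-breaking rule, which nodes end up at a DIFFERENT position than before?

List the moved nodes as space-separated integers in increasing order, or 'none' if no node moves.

Answer: 1 3 4 6 7

Derivation:
Old toposort: [0, 2, 3, 6, 4, 1, 7, 5]
Added edge 7->3
Recompute Kahn (smallest-id tiebreak):
  initial in-degrees: [0, 1, 0, 1, 1, 5, 1, 1]
  ready (indeg=0): [0, 2]
  pop 0: indeg[6]->0; indeg[7]->0 | ready=[2, 6, 7] | order so far=[0]
  pop 2: no out-edges | ready=[6, 7] | order so far=[0, 2]
  pop 6: indeg[4]->0; indeg[5]->4 | ready=[4, 7] | order so far=[0, 2, 6]
  pop 4: indeg[1]->0; indeg[5]->3 | ready=[1, 7] | order so far=[0, 2, 6, 4]
  pop 1: indeg[5]->2 | ready=[7] | order so far=[0, 2, 6, 4, 1]
  pop 7: indeg[3]->0; indeg[5]->1 | ready=[3] | order so far=[0, 2, 6, 4, 1, 7]
  pop 3: indeg[5]->0 | ready=[5] | order so far=[0, 2, 6, 4, 1, 7, 3]
  pop 5: no out-edges | ready=[] | order so far=[0, 2, 6, 4, 1, 7, 3, 5]
New canonical toposort: [0, 2, 6, 4, 1, 7, 3, 5]
Compare positions:
  Node 0: index 0 -> 0 (same)
  Node 1: index 5 -> 4 (moved)
  Node 2: index 1 -> 1 (same)
  Node 3: index 2 -> 6 (moved)
  Node 4: index 4 -> 3 (moved)
  Node 5: index 7 -> 7 (same)
  Node 6: index 3 -> 2 (moved)
  Node 7: index 6 -> 5 (moved)
Nodes that changed position: 1 3 4 6 7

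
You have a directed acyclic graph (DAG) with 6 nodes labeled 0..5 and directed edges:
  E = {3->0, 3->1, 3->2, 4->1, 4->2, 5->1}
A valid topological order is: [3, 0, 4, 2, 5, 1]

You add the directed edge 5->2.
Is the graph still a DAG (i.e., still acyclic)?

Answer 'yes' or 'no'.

Answer: yes

Derivation:
Given toposort: [3, 0, 4, 2, 5, 1]
Position of 5: index 4; position of 2: index 3
New edge 5->2: backward (u after v in old order)
Backward edge: old toposort is now invalid. Check if this creates a cycle.
Does 2 already reach 5? Reachable from 2: [2]. NO -> still a DAG (reorder needed).
Still a DAG? yes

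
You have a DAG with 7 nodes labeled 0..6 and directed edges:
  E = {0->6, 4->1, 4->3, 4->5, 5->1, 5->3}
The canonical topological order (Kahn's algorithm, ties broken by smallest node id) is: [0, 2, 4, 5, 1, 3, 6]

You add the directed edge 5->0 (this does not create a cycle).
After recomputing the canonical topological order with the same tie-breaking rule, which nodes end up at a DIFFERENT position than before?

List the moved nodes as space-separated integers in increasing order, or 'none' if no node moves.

Old toposort: [0, 2, 4, 5, 1, 3, 6]
Added edge 5->0
Recompute Kahn (smallest-id tiebreak):
  initial in-degrees: [1, 2, 0, 2, 0, 1, 1]
  ready (indeg=0): [2, 4]
  pop 2: no out-edges | ready=[4] | order so far=[2]
  pop 4: indeg[1]->1; indeg[3]->1; indeg[5]->0 | ready=[5] | order so far=[2, 4]
  pop 5: indeg[0]->0; indeg[1]->0; indeg[3]->0 | ready=[0, 1, 3] | order so far=[2, 4, 5]
  pop 0: indeg[6]->0 | ready=[1, 3, 6] | order so far=[2, 4, 5, 0]
  pop 1: no out-edges | ready=[3, 6] | order so far=[2, 4, 5, 0, 1]
  pop 3: no out-edges | ready=[6] | order so far=[2, 4, 5, 0, 1, 3]
  pop 6: no out-edges | ready=[] | order so far=[2, 4, 5, 0, 1, 3, 6]
New canonical toposort: [2, 4, 5, 0, 1, 3, 6]
Compare positions:
  Node 0: index 0 -> 3 (moved)
  Node 1: index 4 -> 4 (same)
  Node 2: index 1 -> 0 (moved)
  Node 3: index 5 -> 5 (same)
  Node 4: index 2 -> 1 (moved)
  Node 5: index 3 -> 2 (moved)
  Node 6: index 6 -> 6 (same)
Nodes that changed position: 0 2 4 5

Answer: 0 2 4 5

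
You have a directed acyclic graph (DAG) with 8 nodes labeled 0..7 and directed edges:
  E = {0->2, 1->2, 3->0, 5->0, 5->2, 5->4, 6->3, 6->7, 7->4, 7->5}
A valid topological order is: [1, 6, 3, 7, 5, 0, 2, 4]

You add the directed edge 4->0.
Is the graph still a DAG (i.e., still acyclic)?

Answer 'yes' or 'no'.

Answer: yes

Derivation:
Given toposort: [1, 6, 3, 7, 5, 0, 2, 4]
Position of 4: index 7; position of 0: index 5
New edge 4->0: backward (u after v in old order)
Backward edge: old toposort is now invalid. Check if this creates a cycle.
Does 0 already reach 4? Reachable from 0: [0, 2]. NO -> still a DAG (reorder needed).
Still a DAG? yes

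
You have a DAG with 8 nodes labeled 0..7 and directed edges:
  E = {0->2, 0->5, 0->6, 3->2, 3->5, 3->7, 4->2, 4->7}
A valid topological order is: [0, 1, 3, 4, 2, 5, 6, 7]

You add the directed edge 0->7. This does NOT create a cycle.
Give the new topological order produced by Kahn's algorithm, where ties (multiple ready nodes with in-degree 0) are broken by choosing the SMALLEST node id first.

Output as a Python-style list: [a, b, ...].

Answer: [0, 1, 3, 4, 2, 5, 6, 7]

Derivation:
Old toposort: [0, 1, 3, 4, 2, 5, 6, 7]
Added edge: 0->7
Position of 0 (0) < position of 7 (7). Old order still valid.
Run Kahn's algorithm (break ties by smallest node id):
  initial in-degrees: [0, 0, 3, 0, 0, 2, 1, 3]
  ready (indeg=0): [0, 1, 3, 4]
  pop 0: indeg[2]->2; indeg[5]->1; indeg[6]->0; indeg[7]->2 | ready=[1, 3, 4, 6] | order so far=[0]
  pop 1: no out-edges | ready=[3, 4, 6] | order so far=[0, 1]
  pop 3: indeg[2]->1; indeg[5]->0; indeg[7]->1 | ready=[4, 5, 6] | order so far=[0, 1, 3]
  pop 4: indeg[2]->0; indeg[7]->0 | ready=[2, 5, 6, 7] | order so far=[0, 1, 3, 4]
  pop 2: no out-edges | ready=[5, 6, 7] | order so far=[0, 1, 3, 4, 2]
  pop 5: no out-edges | ready=[6, 7] | order so far=[0, 1, 3, 4, 2, 5]
  pop 6: no out-edges | ready=[7] | order so far=[0, 1, 3, 4, 2, 5, 6]
  pop 7: no out-edges | ready=[] | order so far=[0, 1, 3, 4, 2, 5, 6, 7]
  Result: [0, 1, 3, 4, 2, 5, 6, 7]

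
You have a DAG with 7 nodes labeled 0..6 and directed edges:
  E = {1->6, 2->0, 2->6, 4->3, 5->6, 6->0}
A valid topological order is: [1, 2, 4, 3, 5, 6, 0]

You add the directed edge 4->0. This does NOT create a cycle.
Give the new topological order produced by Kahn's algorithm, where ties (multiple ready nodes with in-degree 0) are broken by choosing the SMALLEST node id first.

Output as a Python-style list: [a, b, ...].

Old toposort: [1, 2, 4, 3, 5, 6, 0]
Added edge: 4->0
Position of 4 (2) < position of 0 (6). Old order still valid.
Run Kahn's algorithm (break ties by smallest node id):
  initial in-degrees: [3, 0, 0, 1, 0, 0, 3]
  ready (indeg=0): [1, 2, 4, 5]
  pop 1: indeg[6]->2 | ready=[2, 4, 5] | order so far=[1]
  pop 2: indeg[0]->2; indeg[6]->1 | ready=[4, 5] | order so far=[1, 2]
  pop 4: indeg[0]->1; indeg[3]->0 | ready=[3, 5] | order so far=[1, 2, 4]
  pop 3: no out-edges | ready=[5] | order so far=[1, 2, 4, 3]
  pop 5: indeg[6]->0 | ready=[6] | order so far=[1, 2, 4, 3, 5]
  pop 6: indeg[0]->0 | ready=[0] | order so far=[1, 2, 4, 3, 5, 6]
  pop 0: no out-edges | ready=[] | order so far=[1, 2, 4, 3, 5, 6, 0]
  Result: [1, 2, 4, 3, 5, 6, 0]

Answer: [1, 2, 4, 3, 5, 6, 0]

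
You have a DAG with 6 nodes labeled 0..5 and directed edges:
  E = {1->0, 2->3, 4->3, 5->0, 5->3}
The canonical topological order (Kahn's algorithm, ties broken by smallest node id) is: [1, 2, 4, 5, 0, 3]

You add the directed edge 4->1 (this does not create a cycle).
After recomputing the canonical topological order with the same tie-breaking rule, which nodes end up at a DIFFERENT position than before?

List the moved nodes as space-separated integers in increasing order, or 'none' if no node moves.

Answer: 1 2 4

Derivation:
Old toposort: [1, 2, 4, 5, 0, 3]
Added edge 4->1
Recompute Kahn (smallest-id tiebreak):
  initial in-degrees: [2, 1, 0, 3, 0, 0]
  ready (indeg=0): [2, 4, 5]
  pop 2: indeg[3]->2 | ready=[4, 5] | order so far=[2]
  pop 4: indeg[1]->0; indeg[3]->1 | ready=[1, 5] | order so far=[2, 4]
  pop 1: indeg[0]->1 | ready=[5] | order so far=[2, 4, 1]
  pop 5: indeg[0]->0; indeg[3]->0 | ready=[0, 3] | order so far=[2, 4, 1, 5]
  pop 0: no out-edges | ready=[3] | order so far=[2, 4, 1, 5, 0]
  pop 3: no out-edges | ready=[] | order so far=[2, 4, 1, 5, 0, 3]
New canonical toposort: [2, 4, 1, 5, 0, 3]
Compare positions:
  Node 0: index 4 -> 4 (same)
  Node 1: index 0 -> 2 (moved)
  Node 2: index 1 -> 0 (moved)
  Node 3: index 5 -> 5 (same)
  Node 4: index 2 -> 1 (moved)
  Node 5: index 3 -> 3 (same)
Nodes that changed position: 1 2 4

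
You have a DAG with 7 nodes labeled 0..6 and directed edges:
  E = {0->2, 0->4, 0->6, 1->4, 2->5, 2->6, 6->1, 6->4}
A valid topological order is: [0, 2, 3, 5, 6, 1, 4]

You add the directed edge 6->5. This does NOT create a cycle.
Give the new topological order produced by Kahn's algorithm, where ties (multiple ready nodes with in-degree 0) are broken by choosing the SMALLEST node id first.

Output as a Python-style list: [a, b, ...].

Old toposort: [0, 2, 3, 5, 6, 1, 4]
Added edge: 6->5
Position of 6 (4) > position of 5 (3). Must reorder: 6 must now come before 5.
Run Kahn's algorithm (break ties by smallest node id):
  initial in-degrees: [0, 1, 1, 0, 3, 2, 2]
  ready (indeg=0): [0, 3]
  pop 0: indeg[2]->0; indeg[4]->2; indeg[6]->1 | ready=[2, 3] | order so far=[0]
  pop 2: indeg[5]->1; indeg[6]->0 | ready=[3, 6] | order so far=[0, 2]
  pop 3: no out-edges | ready=[6] | order so far=[0, 2, 3]
  pop 6: indeg[1]->0; indeg[4]->1; indeg[5]->0 | ready=[1, 5] | order so far=[0, 2, 3, 6]
  pop 1: indeg[4]->0 | ready=[4, 5] | order so far=[0, 2, 3, 6, 1]
  pop 4: no out-edges | ready=[5] | order so far=[0, 2, 3, 6, 1, 4]
  pop 5: no out-edges | ready=[] | order so far=[0, 2, 3, 6, 1, 4, 5]
  Result: [0, 2, 3, 6, 1, 4, 5]

Answer: [0, 2, 3, 6, 1, 4, 5]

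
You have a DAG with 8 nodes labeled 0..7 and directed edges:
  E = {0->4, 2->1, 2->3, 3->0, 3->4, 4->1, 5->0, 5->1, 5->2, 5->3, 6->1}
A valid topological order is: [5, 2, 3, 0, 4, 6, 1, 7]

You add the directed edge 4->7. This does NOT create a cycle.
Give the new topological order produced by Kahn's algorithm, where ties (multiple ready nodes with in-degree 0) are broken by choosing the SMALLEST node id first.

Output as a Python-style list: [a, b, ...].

Old toposort: [5, 2, 3, 0, 4, 6, 1, 7]
Added edge: 4->7
Position of 4 (4) < position of 7 (7). Old order still valid.
Run Kahn's algorithm (break ties by smallest node id):
  initial in-degrees: [2, 4, 1, 2, 2, 0, 0, 1]
  ready (indeg=0): [5, 6]
  pop 5: indeg[0]->1; indeg[1]->3; indeg[2]->0; indeg[3]->1 | ready=[2, 6] | order so far=[5]
  pop 2: indeg[1]->2; indeg[3]->0 | ready=[3, 6] | order so far=[5, 2]
  pop 3: indeg[0]->0; indeg[4]->1 | ready=[0, 6] | order so far=[5, 2, 3]
  pop 0: indeg[4]->0 | ready=[4, 6] | order so far=[5, 2, 3, 0]
  pop 4: indeg[1]->1; indeg[7]->0 | ready=[6, 7] | order so far=[5, 2, 3, 0, 4]
  pop 6: indeg[1]->0 | ready=[1, 7] | order so far=[5, 2, 3, 0, 4, 6]
  pop 1: no out-edges | ready=[7] | order so far=[5, 2, 3, 0, 4, 6, 1]
  pop 7: no out-edges | ready=[] | order so far=[5, 2, 3, 0, 4, 6, 1, 7]
  Result: [5, 2, 3, 0, 4, 6, 1, 7]

Answer: [5, 2, 3, 0, 4, 6, 1, 7]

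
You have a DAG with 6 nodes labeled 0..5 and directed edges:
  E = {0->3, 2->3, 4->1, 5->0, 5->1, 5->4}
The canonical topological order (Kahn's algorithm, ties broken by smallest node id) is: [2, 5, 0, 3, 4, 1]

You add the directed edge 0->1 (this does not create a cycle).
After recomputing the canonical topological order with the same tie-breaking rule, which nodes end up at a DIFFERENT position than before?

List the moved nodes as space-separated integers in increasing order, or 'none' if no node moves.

Old toposort: [2, 5, 0, 3, 4, 1]
Added edge 0->1
Recompute Kahn (smallest-id tiebreak):
  initial in-degrees: [1, 3, 0, 2, 1, 0]
  ready (indeg=0): [2, 5]
  pop 2: indeg[3]->1 | ready=[5] | order so far=[2]
  pop 5: indeg[0]->0; indeg[1]->2; indeg[4]->0 | ready=[0, 4] | order so far=[2, 5]
  pop 0: indeg[1]->1; indeg[3]->0 | ready=[3, 4] | order so far=[2, 5, 0]
  pop 3: no out-edges | ready=[4] | order so far=[2, 5, 0, 3]
  pop 4: indeg[1]->0 | ready=[1] | order so far=[2, 5, 0, 3, 4]
  pop 1: no out-edges | ready=[] | order so far=[2, 5, 0, 3, 4, 1]
New canonical toposort: [2, 5, 0, 3, 4, 1]
Compare positions:
  Node 0: index 2 -> 2 (same)
  Node 1: index 5 -> 5 (same)
  Node 2: index 0 -> 0 (same)
  Node 3: index 3 -> 3 (same)
  Node 4: index 4 -> 4 (same)
  Node 5: index 1 -> 1 (same)
Nodes that changed position: none

Answer: none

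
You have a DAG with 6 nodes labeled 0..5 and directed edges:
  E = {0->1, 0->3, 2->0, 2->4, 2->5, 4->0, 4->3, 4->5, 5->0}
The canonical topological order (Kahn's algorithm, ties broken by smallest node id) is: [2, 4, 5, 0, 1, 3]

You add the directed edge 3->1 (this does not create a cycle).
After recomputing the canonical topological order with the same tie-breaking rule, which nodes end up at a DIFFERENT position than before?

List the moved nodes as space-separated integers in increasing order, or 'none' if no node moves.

Answer: 1 3

Derivation:
Old toposort: [2, 4, 5, 0, 1, 3]
Added edge 3->1
Recompute Kahn (smallest-id tiebreak):
  initial in-degrees: [3, 2, 0, 2, 1, 2]
  ready (indeg=0): [2]
  pop 2: indeg[0]->2; indeg[4]->0; indeg[5]->1 | ready=[4] | order so far=[2]
  pop 4: indeg[0]->1; indeg[3]->1; indeg[5]->0 | ready=[5] | order so far=[2, 4]
  pop 5: indeg[0]->0 | ready=[0] | order so far=[2, 4, 5]
  pop 0: indeg[1]->1; indeg[3]->0 | ready=[3] | order so far=[2, 4, 5, 0]
  pop 3: indeg[1]->0 | ready=[1] | order so far=[2, 4, 5, 0, 3]
  pop 1: no out-edges | ready=[] | order so far=[2, 4, 5, 0, 3, 1]
New canonical toposort: [2, 4, 5, 0, 3, 1]
Compare positions:
  Node 0: index 3 -> 3 (same)
  Node 1: index 4 -> 5 (moved)
  Node 2: index 0 -> 0 (same)
  Node 3: index 5 -> 4 (moved)
  Node 4: index 1 -> 1 (same)
  Node 5: index 2 -> 2 (same)
Nodes that changed position: 1 3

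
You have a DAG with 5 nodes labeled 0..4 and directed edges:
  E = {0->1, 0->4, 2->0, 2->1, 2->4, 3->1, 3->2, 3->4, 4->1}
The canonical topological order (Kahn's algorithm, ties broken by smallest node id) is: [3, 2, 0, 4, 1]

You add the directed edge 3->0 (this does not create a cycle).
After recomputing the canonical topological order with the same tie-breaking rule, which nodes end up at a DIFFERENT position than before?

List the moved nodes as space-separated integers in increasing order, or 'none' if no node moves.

Answer: none

Derivation:
Old toposort: [3, 2, 0, 4, 1]
Added edge 3->0
Recompute Kahn (smallest-id tiebreak):
  initial in-degrees: [2, 4, 1, 0, 3]
  ready (indeg=0): [3]
  pop 3: indeg[0]->1; indeg[1]->3; indeg[2]->0; indeg[4]->2 | ready=[2] | order so far=[3]
  pop 2: indeg[0]->0; indeg[1]->2; indeg[4]->1 | ready=[0] | order so far=[3, 2]
  pop 0: indeg[1]->1; indeg[4]->0 | ready=[4] | order so far=[3, 2, 0]
  pop 4: indeg[1]->0 | ready=[1] | order so far=[3, 2, 0, 4]
  pop 1: no out-edges | ready=[] | order so far=[3, 2, 0, 4, 1]
New canonical toposort: [3, 2, 0, 4, 1]
Compare positions:
  Node 0: index 2 -> 2 (same)
  Node 1: index 4 -> 4 (same)
  Node 2: index 1 -> 1 (same)
  Node 3: index 0 -> 0 (same)
  Node 4: index 3 -> 3 (same)
Nodes that changed position: none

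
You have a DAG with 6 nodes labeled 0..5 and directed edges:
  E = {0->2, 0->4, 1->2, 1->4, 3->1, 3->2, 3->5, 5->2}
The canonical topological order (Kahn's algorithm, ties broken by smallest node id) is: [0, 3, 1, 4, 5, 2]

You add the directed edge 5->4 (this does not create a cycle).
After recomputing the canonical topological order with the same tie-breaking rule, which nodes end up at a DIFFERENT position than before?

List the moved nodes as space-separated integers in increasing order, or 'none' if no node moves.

Old toposort: [0, 3, 1, 4, 5, 2]
Added edge 5->4
Recompute Kahn (smallest-id tiebreak):
  initial in-degrees: [0, 1, 4, 0, 3, 1]
  ready (indeg=0): [0, 3]
  pop 0: indeg[2]->3; indeg[4]->2 | ready=[3] | order so far=[0]
  pop 3: indeg[1]->0; indeg[2]->2; indeg[5]->0 | ready=[1, 5] | order so far=[0, 3]
  pop 1: indeg[2]->1; indeg[4]->1 | ready=[5] | order so far=[0, 3, 1]
  pop 5: indeg[2]->0; indeg[4]->0 | ready=[2, 4] | order so far=[0, 3, 1, 5]
  pop 2: no out-edges | ready=[4] | order so far=[0, 3, 1, 5, 2]
  pop 4: no out-edges | ready=[] | order so far=[0, 3, 1, 5, 2, 4]
New canonical toposort: [0, 3, 1, 5, 2, 4]
Compare positions:
  Node 0: index 0 -> 0 (same)
  Node 1: index 2 -> 2 (same)
  Node 2: index 5 -> 4 (moved)
  Node 3: index 1 -> 1 (same)
  Node 4: index 3 -> 5 (moved)
  Node 5: index 4 -> 3 (moved)
Nodes that changed position: 2 4 5

Answer: 2 4 5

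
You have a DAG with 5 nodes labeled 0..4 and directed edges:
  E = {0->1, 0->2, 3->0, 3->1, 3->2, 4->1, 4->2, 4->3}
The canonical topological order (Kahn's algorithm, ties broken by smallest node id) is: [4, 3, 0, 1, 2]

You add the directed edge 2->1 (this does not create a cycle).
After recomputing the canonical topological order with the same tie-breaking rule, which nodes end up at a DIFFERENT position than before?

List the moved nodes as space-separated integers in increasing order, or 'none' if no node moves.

Old toposort: [4, 3, 0, 1, 2]
Added edge 2->1
Recompute Kahn (smallest-id tiebreak):
  initial in-degrees: [1, 4, 3, 1, 0]
  ready (indeg=0): [4]
  pop 4: indeg[1]->3; indeg[2]->2; indeg[3]->0 | ready=[3] | order so far=[4]
  pop 3: indeg[0]->0; indeg[1]->2; indeg[2]->1 | ready=[0] | order so far=[4, 3]
  pop 0: indeg[1]->1; indeg[2]->0 | ready=[2] | order so far=[4, 3, 0]
  pop 2: indeg[1]->0 | ready=[1] | order so far=[4, 3, 0, 2]
  pop 1: no out-edges | ready=[] | order so far=[4, 3, 0, 2, 1]
New canonical toposort: [4, 3, 0, 2, 1]
Compare positions:
  Node 0: index 2 -> 2 (same)
  Node 1: index 3 -> 4 (moved)
  Node 2: index 4 -> 3 (moved)
  Node 3: index 1 -> 1 (same)
  Node 4: index 0 -> 0 (same)
Nodes that changed position: 1 2

Answer: 1 2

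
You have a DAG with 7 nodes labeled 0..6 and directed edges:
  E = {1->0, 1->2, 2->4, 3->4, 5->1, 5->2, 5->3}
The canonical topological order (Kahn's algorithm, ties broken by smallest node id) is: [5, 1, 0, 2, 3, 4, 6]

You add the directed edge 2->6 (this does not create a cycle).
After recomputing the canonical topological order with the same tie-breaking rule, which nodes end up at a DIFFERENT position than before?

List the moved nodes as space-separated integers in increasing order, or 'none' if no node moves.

Answer: none

Derivation:
Old toposort: [5, 1, 0, 2, 3, 4, 6]
Added edge 2->6
Recompute Kahn (smallest-id tiebreak):
  initial in-degrees: [1, 1, 2, 1, 2, 0, 1]
  ready (indeg=0): [5]
  pop 5: indeg[1]->0; indeg[2]->1; indeg[3]->0 | ready=[1, 3] | order so far=[5]
  pop 1: indeg[0]->0; indeg[2]->0 | ready=[0, 2, 3] | order so far=[5, 1]
  pop 0: no out-edges | ready=[2, 3] | order so far=[5, 1, 0]
  pop 2: indeg[4]->1; indeg[6]->0 | ready=[3, 6] | order so far=[5, 1, 0, 2]
  pop 3: indeg[4]->0 | ready=[4, 6] | order so far=[5, 1, 0, 2, 3]
  pop 4: no out-edges | ready=[6] | order so far=[5, 1, 0, 2, 3, 4]
  pop 6: no out-edges | ready=[] | order so far=[5, 1, 0, 2, 3, 4, 6]
New canonical toposort: [5, 1, 0, 2, 3, 4, 6]
Compare positions:
  Node 0: index 2 -> 2 (same)
  Node 1: index 1 -> 1 (same)
  Node 2: index 3 -> 3 (same)
  Node 3: index 4 -> 4 (same)
  Node 4: index 5 -> 5 (same)
  Node 5: index 0 -> 0 (same)
  Node 6: index 6 -> 6 (same)
Nodes that changed position: none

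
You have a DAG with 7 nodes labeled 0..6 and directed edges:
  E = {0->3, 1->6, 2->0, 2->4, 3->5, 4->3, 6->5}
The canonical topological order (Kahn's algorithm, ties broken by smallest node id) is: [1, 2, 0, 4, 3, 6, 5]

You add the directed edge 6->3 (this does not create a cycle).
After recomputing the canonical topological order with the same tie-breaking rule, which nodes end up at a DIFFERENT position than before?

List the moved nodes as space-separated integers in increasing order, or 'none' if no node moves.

Answer: 3 6

Derivation:
Old toposort: [1, 2, 0, 4, 3, 6, 5]
Added edge 6->3
Recompute Kahn (smallest-id tiebreak):
  initial in-degrees: [1, 0, 0, 3, 1, 2, 1]
  ready (indeg=0): [1, 2]
  pop 1: indeg[6]->0 | ready=[2, 6] | order so far=[1]
  pop 2: indeg[0]->0; indeg[4]->0 | ready=[0, 4, 6] | order so far=[1, 2]
  pop 0: indeg[3]->2 | ready=[4, 6] | order so far=[1, 2, 0]
  pop 4: indeg[3]->1 | ready=[6] | order so far=[1, 2, 0, 4]
  pop 6: indeg[3]->0; indeg[5]->1 | ready=[3] | order so far=[1, 2, 0, 4, 6]
  pop 3: indeg[5]->0 | ready=[5] | order so far=[1, 2, 0, 4, 6, 3]
  pop 5: no out-edges | ready=[] | order so far=[1, 2, 0, 4, 6, 3, 5]
New canonical toposort: [1, 2, 0, 4, 6, 3, 5]
Compare positions:
  Node 0: index 2 -> 2 (same)
  Node 1: index 0 -> 0 (same)
  Node 2: index 1 -> 1 (same)
  Node 3: index 4 -> 5 (moved)
  Node 4: index 3 -> 3 (same)
  Node 5: index 6 -> 6 (same)
  Node 6: index 5 -> 4 (moved)
Nodes that changed position: 3 6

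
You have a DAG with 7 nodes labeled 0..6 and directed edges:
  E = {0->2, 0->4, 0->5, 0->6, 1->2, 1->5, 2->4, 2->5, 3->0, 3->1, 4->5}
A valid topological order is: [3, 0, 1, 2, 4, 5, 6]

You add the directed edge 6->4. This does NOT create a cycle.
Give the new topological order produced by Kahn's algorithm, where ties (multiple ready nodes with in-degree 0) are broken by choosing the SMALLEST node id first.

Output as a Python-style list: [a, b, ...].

Old toposort: [3, 0, 1, 2, 4, 5, 6]
Added edge: 6->4
Position of 6 (6) > position of 4 (4). Must reorder: 6 must now come before 4.
Run Kahn's algorithm (break ties by smallest node id):
  initial in-degrees: [1, 1, 2, 0, 3, 4, 1]
  ready (indeg=0): [3]
  pop 3: indeg[0]->0; indeg[1]->0 | ready=[0, 1] | order so far=[3]
  pop 0: indeg[2]->1; indeg[4]->2; indeg[5]->3; indeg[6]->0 | ready=[1, 6] | order so far=[3, 0]
  pop 1: indeg[2]->0; indeg[5]->2 | ready=[2, 6] | order so far=[3, 0, 1]
  pop 2: indeg[4]->1; indeg[5]->1 | ready=[6] | order so far=[3, 0, 1, 2]
  pop 6: indeg[4]->0 | ready=[4] | order so far=[3, 0, 1, 2, 6]
  pop 4: indeg[5]->0 | ready=[5] | order so far=[3, 0, 1, 2, 6, 4]
  pop 5: no out-edges | ready=[] | order so far=[3, 0, 1, 2, 6, 4, 5]
  Result: [3, 0, 1, 2, 6, 4, 5]

Answer: [3, 0, 1, 2, 6, 4, 5]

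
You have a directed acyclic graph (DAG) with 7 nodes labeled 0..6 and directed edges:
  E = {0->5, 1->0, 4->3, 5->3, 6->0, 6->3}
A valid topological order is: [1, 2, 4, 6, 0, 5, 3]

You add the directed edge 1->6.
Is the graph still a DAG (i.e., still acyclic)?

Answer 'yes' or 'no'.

Answer: yes

Derivation:
Given toposort: [1, 2, 4, 6, 0, 5, 3]
Position of 1: index 0; position of 6: index 3
New edge 1->6: forward
Forward edge: respects the existing order. Still a DAG, same toposort still valid.
Still a DAG? yes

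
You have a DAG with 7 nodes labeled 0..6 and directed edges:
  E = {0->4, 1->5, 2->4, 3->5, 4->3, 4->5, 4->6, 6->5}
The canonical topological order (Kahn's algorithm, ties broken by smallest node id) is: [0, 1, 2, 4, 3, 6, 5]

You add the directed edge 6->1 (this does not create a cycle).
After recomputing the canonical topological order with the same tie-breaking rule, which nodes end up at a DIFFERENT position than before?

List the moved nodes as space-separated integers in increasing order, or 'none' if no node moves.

Old toposort: [0, 1, 2, 4, 3, 6, 5]
Added edge 6->1
Recompute Kahn (smallest-id tiebreak):
  initial in-degrees: [0, 1, 0, 1, 2, 4, 1]
  ready (indeg=0): [0, 2]
  pop 0: indeg[4]->1 | ready=[2] | order so far=[0]
  pop 2: indeg[4]->0 | ready=[4] | order so far=[0, 2]
  pop 4: indeg[3]->0; indeg[5]->3; indeg[6]->0 | ready=[3, 6] | order so far=[0, 2, 4]
  pop 3: indeg[5]->2 | ready=[6] | order so far=[0, 2, 4, 3]
  pop 6: indeg[1]->0; indeg[5]->1 | ready=[1] | order so far=[0, 2, 4, 3, 6]
  pop 1: indeg[5]->0 | ready=[5] | order so far=[0, 2, 4, 3, 6, 1]
  pop 5: no out-edges | ready=[] | order so far=[0, 2, 4, 3, 6, 1, 5]
New canonical toposort: [0, 2, 4, 3, 6, 1, 5]
Compare positions:
  Node 0: index 0 -> 0 (same)
  Node 1: index 1 -> 5 (moved)
  Node 2: index 2 -> 1 (moved)
  Node 3: index 4 -> 3 (moved)
  Node 4: index 3 -> 2 (moved)
  Node 5: index 6 -> 6 (same)
  Node 6: index 5 -> 4 (moved)
Nodes that changed position: 1 2 3 4 6

Answer: 1 2 3 4 6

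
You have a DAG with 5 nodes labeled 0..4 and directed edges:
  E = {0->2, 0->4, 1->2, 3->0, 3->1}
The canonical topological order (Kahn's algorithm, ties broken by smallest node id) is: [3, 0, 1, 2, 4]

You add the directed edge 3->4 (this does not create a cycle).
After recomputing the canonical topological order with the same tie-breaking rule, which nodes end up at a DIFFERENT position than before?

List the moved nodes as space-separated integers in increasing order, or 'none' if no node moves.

Old toposort: [3, 0, 1, 2, 4]
Added edge 3->4
Recompute Kahn (smallest-id tiebreak):
  initial in-degrees: [1, 1, 2, 0, 2]
  ready (indeg=0): [3]
  pop 3: indeg[0]->0; indeg[1]->0; indeg[4]->1 | ready=[0, 1] | order so far=[3]
  pop 0: indeg[2]->1; indeg[4]->0 | ready=[1, 4] | order so far=[3, 0]
  pop 1: indeg[2]->0 | ready=[2, 4] | order so far=[3, 0, 1]
  pop 2: no out-edges | ready=[4] | order so far=[3, 0, 1, 2]
  pop 4: no out-edges | ready=[] | order so far=[3, 0, 1, 2, 4]
New canonical toposort: [3, 0, 1, 2, 4]
Compare positions:
  Node 0: index 1 -> 1 (same)
  Node 1: index 2 -> 2 (same)
  Node 2: index 3 -> 3 (same)
  Node 3: index 0 -> 0 (same)
  Node 4: index 4 -> 4 (same)
Nodes that changed position: none

Answer: none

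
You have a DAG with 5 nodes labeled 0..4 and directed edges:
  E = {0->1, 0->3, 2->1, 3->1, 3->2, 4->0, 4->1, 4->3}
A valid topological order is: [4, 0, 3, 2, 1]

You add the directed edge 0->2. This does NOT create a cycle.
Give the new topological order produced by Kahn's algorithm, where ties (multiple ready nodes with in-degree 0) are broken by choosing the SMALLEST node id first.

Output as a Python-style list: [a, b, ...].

Answer: [4, 0, 3, 2, 1]

Derivation:
Old toposort: [4, 0, 3, 2, 1]
Added edge: 0->2
Position of 0 (1) < position of 2 (3). Old order still valid.
Run Kahn's algorithm (break ties by smallest node id):
  initial in-degrees: [1, 4, 2, 2, 0]
  ready (indeg=0): [4]
  pop 4: indeg[0]->0; indeg[1]->3; indeg[3]->1 | ready=[0] | order so far=[4]
  pop 0: indeg[1]->2; indeg[2]->1; indeg[3]->0 | ready=[3] | order so far=[4, 0]
  pop 3: indeg[1]->1; indeg[2]->0 | ready=[2] | order so far=[4, 0, 3]
  pop 2: indeg[1]->0 | ready=[1] | order so far=[4, 0, 3, 2]
  pop 1: no out-edges | ready=[] | order so far=[4, 0, 3, 2, 1]
  Result: [4, 0, 3, 2, 1]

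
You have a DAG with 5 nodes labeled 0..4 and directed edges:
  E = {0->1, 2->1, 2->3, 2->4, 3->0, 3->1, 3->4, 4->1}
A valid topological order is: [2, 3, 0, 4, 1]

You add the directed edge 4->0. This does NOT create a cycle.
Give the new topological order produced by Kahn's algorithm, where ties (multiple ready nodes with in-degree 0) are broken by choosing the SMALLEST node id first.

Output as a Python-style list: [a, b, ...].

Old toposort: [2, 3, 0, 4, 1]
Added edge: 4->0
Position of 4 (3) > position of 0 (2). Must reorder: 4 must now come before 0.
Run Kahn's algorithm (break ties by smallest node id):
  initial in-degrees: [2, 4, 0, 1, 2]
  ready (indeg=0): [2]
  pop 2: indeg[1]->3; indeg[3]->0; indeg[4]->1 | ready=[3] | order so far=[2]
  pop 3: indeg[0]->1; indeg[1]->2; indeg[4]->0 | ready=[4] | order so far=[2, 3]
  pop 4: indeg[0]->0; indeg[1]->1 | ready=[0] | order so far=[2, 3, 4]
  pop 0: indeg[1]->0 | ready=[1] | order so far=[2, 3, 4, 0]
  pop 1: no out-edges | ready=[] | order so far=[2, 3, 4, 0, 1]
  Result: [2, 3, 4, 0, 1]

Answer: [2, 3, 4, 0, 1]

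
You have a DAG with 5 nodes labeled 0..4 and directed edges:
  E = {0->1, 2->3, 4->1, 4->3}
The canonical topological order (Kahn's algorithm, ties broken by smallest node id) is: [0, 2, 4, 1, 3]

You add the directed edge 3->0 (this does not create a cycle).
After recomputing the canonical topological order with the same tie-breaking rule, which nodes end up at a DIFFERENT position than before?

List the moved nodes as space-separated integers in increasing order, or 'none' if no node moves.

Answer: 0 1 2 3 4

Derivation:
Old toposort: [0, 2, 4, 1, 3]
Added edge 3->0
Recompute Kahn (smallest-id tiebreak):
  initial in-degrees: [1, 2, 0, 2, 0]
  ready (indeg=0): [2, 4]
  pop 2: indeg[3]->1 | ready=[4] | order so far=[2]
  pop 4: indeg[1]->1; indeg[3]->0 | ready=[3] | order so far=[2, 4]
  pop 3: indeg[0]->0 | ready=[0] | order so far=[2, 4, 3]
  pop 0: indeg[1]->0 | ready=[1] | order so far=[2, 4, 3, 0]
  pop 1: no out-edges | ready=[] | order so far=[2, 4, 3, 0, 1]
New canonical toposort: [2, 4, 3, 0, 1]
Compare positions:
  Node 0: index 0 -> 3 (moved)
  Node 1: index 3 -> 4 (moved)
  Node 2: index 1 -> 0 (moved)
  Node 3: index 4 -> 2 (moved)
  Node 4: index 2 -> 1 (moved)
Nodes that changed position: 0 1 2 3 4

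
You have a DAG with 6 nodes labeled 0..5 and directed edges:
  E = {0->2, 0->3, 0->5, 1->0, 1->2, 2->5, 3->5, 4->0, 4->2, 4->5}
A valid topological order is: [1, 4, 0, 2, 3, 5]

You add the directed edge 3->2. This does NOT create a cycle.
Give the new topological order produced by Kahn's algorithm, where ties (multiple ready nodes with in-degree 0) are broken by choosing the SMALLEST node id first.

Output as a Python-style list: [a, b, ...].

Old toposort: [1, 4, 0, 2, 3, 5]
Added edge: 3->2
Position of 3 (4) > position of 2 (3). Must reorder: 3 must now come before 2.
Run Kahn's algorithm (break ties by smallest node id):
  initial in-degrees: [2, 0, 4, 1, 0, 4]
  ready (indeg=0): [1, 4]
  pop 1: indeg[0]->1; indeg[2]->3 | ready=[4] | order so far=[1]
  pop 4: indeg[0]->0; indeg[2]->2; indeg[5]->3 | ready=[0] | order so far=[1, 4]
  pop 0: indeg[2]->1; indeg[3]->0; indeg[5]->2 | ready=[3] | order so far=[1, 4, 0]
  pop 3: indeg[2]->0; indeg[5]->1 | ready=[2] | order so far=[1, 4, 0, 3]
  pop 2: indeg[5]->0 | ready=[5] | order so far=[1, 4, 0, 3, 2]
  pop 5: no out-edges | ready=[] | order so far=[1, 4, 0, 3, 2, 5]
  Result: [1, 4, 0, 3, 2, 5]

Answer: [1, 4, 0, 3, 2, 5]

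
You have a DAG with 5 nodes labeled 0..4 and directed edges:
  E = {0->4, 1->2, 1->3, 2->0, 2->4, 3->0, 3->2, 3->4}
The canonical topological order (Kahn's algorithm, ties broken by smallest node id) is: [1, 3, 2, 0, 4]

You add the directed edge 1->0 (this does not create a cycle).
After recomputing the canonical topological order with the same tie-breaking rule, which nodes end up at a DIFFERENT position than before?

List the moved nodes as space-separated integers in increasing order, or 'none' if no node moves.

Answer: none

Derivation:
Old toposort: [1, 3, 2, 0, 4]
Added edge 1->0
Recompute Kahn (smallest-id tiebreak):
  initial in-degrees: [3, 0, 2, 1, 3]
  ready (indeg=0): [1]
  pop 1: indeg[0]->2; indeg[2]->1; indeg[3]->0 | ready=[3] | order so far=[1]
  pop 3: indeg[0]->1; indeg[2]->0; indeg[4]->2 | ready=[2] | order so far=[1, 3]
  pop 2: indeg[0]->0; indeg[4]->1 | ready=[0] | order so far=[1, 3, 2]
  pop 0: indeg[4]->0 | ready=[4] | order so far=[1, 3, 2, 0]
  pop 4: no out-edges | ready=[] | order so far=[1, 3, 2, 0, 4]
New canonical toposort: [1, 3, 2, 0, 4]
Compare positions:
  Node 0: index 3 -> 3 (same)
  Node 1: index 0 -> 0 (same)
  Node 2: index 2 -> 2 (same)
  Node 3: index 1 -> 1 (same)
  Node 4: index 4 -> 4 (same)
Nodes that changed position: none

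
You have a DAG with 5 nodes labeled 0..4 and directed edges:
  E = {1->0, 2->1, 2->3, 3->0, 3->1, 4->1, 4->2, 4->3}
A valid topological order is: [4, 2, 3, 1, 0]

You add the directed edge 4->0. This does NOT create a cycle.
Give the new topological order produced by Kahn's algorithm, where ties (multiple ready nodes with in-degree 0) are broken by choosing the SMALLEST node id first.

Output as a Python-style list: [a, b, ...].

Old toposort: [4, 2, 3, 1, 0]
Added edge: 4->0
Position of 4 (0) < position of 0 (4). Old order still valid.
Run Kahn's algorithm (break ties by smallest node id):
  initial in-degrees: [3, 3, 1, 2, 0]
  ready (indeg=0): [4]
  pop 4: indeg[0]->2; indeg[1]->2; indeg[2]->0; indeg[3]->1 | ready=[2] | order so far=[4]
  pop 2: indeg[1]->1; indeg[3]->0 | ready=[3] | order so far=[4, 2]
  pop 3: indeg[0]->1; indeg[1]->0 | ready=[1] | order so far=[4, 2, 3]
  pop 1: indeg[0]->0 | ready=[0] | order so far=[4, 2, 3, 1]
  pop 0: no out-edges | ready=[] | order so far=[4, 2, 3, 1, 0]
  Result: [4, 2, 3, 1, 0]

Answer: [4, 2, 3, 1, 0]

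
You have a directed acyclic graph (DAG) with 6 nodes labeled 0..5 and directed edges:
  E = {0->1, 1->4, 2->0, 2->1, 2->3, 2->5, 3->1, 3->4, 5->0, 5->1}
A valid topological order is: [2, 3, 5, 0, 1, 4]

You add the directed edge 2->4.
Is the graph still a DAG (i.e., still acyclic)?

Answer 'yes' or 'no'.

Given toposort: [2, 3, 5, 0, 1, 4]
Position of 2: index 0; position of 4: index 5
New edge 2->4: forward
Forward edge: respects the existing order. Still a DAG, same toposort still valid.
Still a DAG? yes

Answer: yes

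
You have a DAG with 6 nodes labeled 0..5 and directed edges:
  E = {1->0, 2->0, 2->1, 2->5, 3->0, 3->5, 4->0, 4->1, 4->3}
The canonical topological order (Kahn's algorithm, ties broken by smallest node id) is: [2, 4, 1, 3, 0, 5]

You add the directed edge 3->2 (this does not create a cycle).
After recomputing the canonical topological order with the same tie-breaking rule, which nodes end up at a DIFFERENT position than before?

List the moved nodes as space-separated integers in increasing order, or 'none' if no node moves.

Old toposort: [2, 4, 1, 3, 0, 5]
Added edge 3->2
Recompute Kahn (smallest-id tiebreak):
  initial in-degrees: [4, 2, 1, 1, 0, 2]
  ready (indeg=0): [4]
  pop 4: indeg[0]->3; indeg[1]->1; indeg[3]->0 | ready=[3] | order so far=[4]
  pop 3: indeg[0]->2; indeg[2]->0; indeg[5]->1 | ready=[2] | order so far=[4, 3]
  pop 2: indeg[0]->1; indeg[1]->0; indeg[5]->0 | ready=[1, 5] | order so far=[4, 3, 2]
  pop 1: indeg[0]->0 | ready=[0, 5] | order so far=[4, 3, 2, 1]
  pop 0: no out-edges | ready=[5] | order so far=[4, 3, 2, 1, 0]
  pop 5: no out-edges | ready=[] | order so far=[4, 3, 2, 1, 0, 5]
New canonical toposort: [4, 3, 2, 1, 0, 5]
Compare positions:
  Node 0: index 4 -> 4 (same)
  Node 1: index 2 -> 3 (moved)
  Node 2: index 0 -> 2 (moved)
  Node 3: index 3 -> 1 (moved)
  Node 4: index 1 -> 0 (moved)
  Node 5: index 5 -> 5 (same)
Nodes that changed position: 1 2 3 4

Answer: 1 2 3 4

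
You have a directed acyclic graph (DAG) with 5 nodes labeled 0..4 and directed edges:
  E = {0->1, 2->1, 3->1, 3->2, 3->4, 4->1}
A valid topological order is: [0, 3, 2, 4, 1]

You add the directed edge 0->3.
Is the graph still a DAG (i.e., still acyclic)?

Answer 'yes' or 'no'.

Answer: yes

Derivation:
Given toposort: [0, 3, 2, 4, 1]
Position of 0: index 0; position of 3: index 1
New edge 0->3: forward
Forward edge: respects the existing order. Still a DAG, same toposort still valid.
Still a DAG? yes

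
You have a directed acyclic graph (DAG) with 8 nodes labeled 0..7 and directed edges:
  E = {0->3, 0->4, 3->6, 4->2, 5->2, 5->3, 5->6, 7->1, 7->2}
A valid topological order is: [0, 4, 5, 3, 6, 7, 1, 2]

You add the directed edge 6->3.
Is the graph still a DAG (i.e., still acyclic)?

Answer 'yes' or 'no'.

Given toposort: [0, 4, 5, 3, 6, 7, 1, 2]
Position of 6: index 4; position of 3: index 3
New edge 6->3: backward (u after v in old order)
Backward edge: old toposort is now invalid. Check if this creates a cycle.
Does 3 already reach 6? Reachable from 3: [3, 6]. YES -> cycle!
Still a DAG? no

Answer: no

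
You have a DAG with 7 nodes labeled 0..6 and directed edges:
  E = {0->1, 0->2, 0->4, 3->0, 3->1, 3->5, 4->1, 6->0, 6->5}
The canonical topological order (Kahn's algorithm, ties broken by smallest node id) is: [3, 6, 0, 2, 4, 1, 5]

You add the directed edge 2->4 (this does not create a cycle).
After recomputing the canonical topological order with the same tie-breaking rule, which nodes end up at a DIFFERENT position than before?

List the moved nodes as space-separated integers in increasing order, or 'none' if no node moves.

Answer: none

Derivation:
Old toposort: [3, 6, 0, 2, 4, 1, 5]
Added edge 2->4
Recompute Kahn (smallest-id tiebreak):
  initial in-degrees: [2, 3, 1, 0, 2, 2, 0]
  ready (indeg=0): [3, 6]
  pop 3: indeg[0]->1; indeg[1]->2; indeg[5]->1 | ready=[6] | order so far=[3]
  pop 6: indeg[0]->0; indeg[5]->0 | ready=[0, 5] | order so far=[3, 6]
  pop 0: indeg[1]->1; indeg[2]->0; indeg[4]->1 | ready=[2, 5] | order so far=[3, 6, 0]
  pop 2: indeg[4]->0 | ready=[4, 5] | order so far=[3, 6, 0, 2]
  pop 4: indeg[1]->0 | ready=[1, 5] | order so far=[3, 6, 0, 2, 4]
  pop 1: no out-edges | ready=[5] | order so far=[3, 6, 0, 2, 4, 1]
  pop 5: no out-edges | ready=[] | order so far=[3, 6, 0, 2, 4, 1, 5]
New canonical toposort: [3, 6, 0, 2, 4, 1, 5]
Compare positions:
  Node 0: index 2 -> 2 (same)
  Node 1: index 5 -> 5 (same)
  Node 2: index 3 -> 3 (same)
  Node 3: index 0 -> 0 (same)
  Node 4: index 4 -> 4 (same)
  Node 5: index 6 -> 6 (same)
  Node 6: index 1 -> 1 (same)
Nodes that changed position: none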